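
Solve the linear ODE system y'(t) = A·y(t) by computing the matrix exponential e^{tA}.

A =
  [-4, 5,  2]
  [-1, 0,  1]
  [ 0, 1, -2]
e^{tA} =
  [-t^2*exp(-2*t)/2 - 2*t*exp(-2*t) + exp(-2*t), t^2*exp(-2*t) + 5*t*exp(-2*t), t^2*exp(-2*t)/2 + 2*t*exp(-2*t)]
  [-t*exp(-2*t), 2*t*exp(-2*t) + exp(-2*t), t*exp(-2*t)]
  [-t^2*exp(-2*t)/2, t^2*exp(-2*t) + t*exp(-2*t), t^2*exp(-2*t)/2 + exp(-2*t)]

Strategy: write A = P · J · P⁻¹ where J is a Jordan canonical form, so e^{tA} = P · e^{tJ} · P⁻¹, and e^{tJ} can be computed block-by-block.

A has Jordan form
J =
  [-2,  1,  0]
  [ 0, -2,  1]
  [ 0,  0, -2]
(up to reordering of blocks).

Per-block formulas:
  For a 3×3 Jordan block J_3(-2): exp(t · J_3(-2)) = e^(-2t)·(I + t·N + (t^2/2)·N^2), where N is the 3×3 nilpotent shift.

After assembling e^{tJ} and conjugating by P, we get:

e^{tA} =
  [-t^2*exp(-2*t)/2 - 2*t*exp(-2*t) + exp(-2*t), t^2*exp(-2*t) + 5*t*exp(-2*t), t^2*exp(-2*t)/2 + 2*t*exp(-2*t)]
  [-t*exp(-2*t), 2*t*exp(-2*t) + exp(-2*t), t*exp(-2*t)]
  [-t^2*exp(-2*t)/2, t^2*exp(-2*t) + t*exp(-2*t), t^2*exp(-2*t)/2 + exp(-2*t)]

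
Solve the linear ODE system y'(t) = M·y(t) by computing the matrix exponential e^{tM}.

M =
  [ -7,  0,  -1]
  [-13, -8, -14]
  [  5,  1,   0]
e^{tM} =
  [-t^2*exp(-5*t)/2 - 2*t*exp(-5*t) + exp(-5*t), -t^2*exp(-5*t)/2, -3*t^2*exp(-5*t)/2 - t*exp(-5*t)]
  [-5*t^2*exp(-5*t)/2 - 13*t*exp(-5*t), -5*t^2*exp(-5*t)/2 - 3*t*exp(-5*t) + exp(-5*t), -15*t^2*exp(-5*t)/2 - 14*t*exp(-5*t)]
  [t^2*exp(-5*t) + 5*t*exp(-5*t), t^2*exp(-5*t) + t*exp(-5*t), 3*t^2*exp(-5*t) + 5*t*exp(-5*t) + exp(-5*t)]

Strategy: write M = P · J · P⁻¹ where J is a Jordan canonical form, so e^{tM} = P · e^{tJ} · P⁻¹, and e^{tJ} can be computed block-by-block.

M has Jordan form
J =
  [-5,  1,  0]
  [ 0, -5,  1]
  [ 0,  0, -5]
(up to reordering of blocks).

Per-block formulas:
  For a 3×3 Jordan block J_3(-5): exp(t · J_3(-5)) = e^(-5t)·(I + t·N + (t^2/2)·N^2), where N is the 3×3 nilpotent shift.

After assembling e^{tJ} and conjugating by P, we get:

e^{tM} =
  [-t^2*exp(-5*t)/2 - 2*t*exp(-5*t) + exp(-5*t), -t^2*exp(-5*t)/2, -3*t^2*exp(-5*t)/2 - t*exp(-5*t)]
  [-5*t^2*exp(-5*t)/2 - 13*t*exp(-5*t), -5*t^2*exp(-5*t)/2 - 3*t*exp(-5*t) + exp(-5*t), -15*t^2*exp(-5*t)/2 - 14*t*exp(-5*t)]
  [t^2*exp(-5*t) + 5*t*exp(-5*t), t^2*exp(-5*t) + t*exp(-5*t), 3*t^2*exp(-5*t) + 5*t*exp(-5*t) + exp(-5*t)]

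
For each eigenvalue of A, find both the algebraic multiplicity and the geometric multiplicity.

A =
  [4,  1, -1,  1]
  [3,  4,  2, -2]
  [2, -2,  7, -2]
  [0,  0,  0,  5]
λ = 5: alg = 4, geom = 2

Step 1 — factor the characteristic polynomial to read off the algebraic multiplicities:
  χ_A(x) = (x - 5)^4

Step 2 — compute geometric multiplicities via the rank-nullity identity g(λ) = n − rank(A − λI):
  rank(A − (5)·I) = 2, so dim ker(A − (5)·I) = n − 2 = 2

Summary:
  λ = 5: algebraic multiplicity = 4, geometric multiplicity = 2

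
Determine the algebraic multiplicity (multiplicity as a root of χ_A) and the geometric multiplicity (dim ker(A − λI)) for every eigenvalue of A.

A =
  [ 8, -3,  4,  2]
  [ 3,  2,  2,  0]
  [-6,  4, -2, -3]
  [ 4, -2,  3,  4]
λ = 3: alg = 4, geom = 2

Step 1 — factor the characteristic polynomial to read off the algebraic multiplicities:
  χ_A(x) = (x - 3)^4

Step 2 — compute geometric multiplicities via the rank-nullity identity g(λ) = n − rank(A − λI):
  rank(A − (3)·I) = 2, so dim ker(A − (3)·I) = n − 2 = 2

Summary:
  λ = 3: algebraic multiplicity = 4, geometric multiplicity = 2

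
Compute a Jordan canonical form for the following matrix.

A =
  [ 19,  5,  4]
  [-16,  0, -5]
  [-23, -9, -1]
J_3(6)

The characteristic polynomial is
  det(x·I − A) = x^3 - 18*x^2 + 108*x - 216 = (x - 6)^3

Eigenvalues and multiplicities (the geometric multiplicity of λ is n − rank(A − λI), which equals the number of Jordan blocks for λ):
  λ = 6: algebraic multiplicity = 3, geometric multiplicity = 1

Determining the block sizes for each eigenvalue:
  λ = 6: one block (gm = 1), so the single block has size am = 3 → block sizes [3]

Assembling the blocks gives a Jordan form
J =
  [6, 1, 0]
  [0, 6, 1]
  [0, 0, 6]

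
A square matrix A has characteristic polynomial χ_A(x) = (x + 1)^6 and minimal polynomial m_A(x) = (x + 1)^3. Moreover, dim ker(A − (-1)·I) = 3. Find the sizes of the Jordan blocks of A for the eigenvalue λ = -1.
Block sizes for λ = -1: [3, 2, 1]

Step 1 — from the characteristic polynomial, algebraic multiplicity of λ = -1 is 6. From dim ker(A − (-1)·I) = 3, there are exactly 3 Jordan blocks for λ = -1.
Step 2 — from the minimal polynomial, the factor (x + 1)^3 tells us the largest block for λ = -1 has size 3.
Step 3 — with total size 6, 3 blocks, and largest block 3, the block sizes (in nonincreasing order) are [3, 2, 1].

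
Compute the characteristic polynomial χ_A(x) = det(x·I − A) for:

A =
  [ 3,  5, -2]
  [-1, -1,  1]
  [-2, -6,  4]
x^3 - 6*x^2 + 12*x - 8

Expanding det(x·I − A) (e.g. by cofactor expansion or by noting that A is similar to its Jordan form J, which has the same characteristic polynomial as A) gives
  χ_A(x) = x^3 - 6*x^2 + 12*x - 8
which factors as (x - 2)^3. The eigenvalues (with algebraic multiplicities) are λ = 2 with multiplicity 3.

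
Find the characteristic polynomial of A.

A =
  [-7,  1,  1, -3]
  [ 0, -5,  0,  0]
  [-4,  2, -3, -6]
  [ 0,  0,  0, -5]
x^4 + 20*x^3 + 150*x^2 + 500*x + 625

Expanding det(x·I − A) (e.g. by cofactor expansion or by noting that A is similar to its Jordan form J, which has the same characteristic polynomial as A) gives
  χ_A(x) = x^4 + 20*x^3 + 150*x^2 + 500*x + 625
which factors as (x + 5)^4. The eigenvalues (with algebraic multiplicities) are λ = -5 with multiplicity 4.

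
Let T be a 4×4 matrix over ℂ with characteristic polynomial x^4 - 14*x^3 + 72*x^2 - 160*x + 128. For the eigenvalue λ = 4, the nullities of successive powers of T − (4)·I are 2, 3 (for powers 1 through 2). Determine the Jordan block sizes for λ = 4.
Block sizes for λ = 4: [2, 1]

From the dimensions of kernels of powers, the number of Jordan blocks of size at least j is d_j − d_{j−1} where d_j = dim ker(N^j) (with d_0 = 0). Computing the differences gives [2, 1].
The number of blocks of size exactly k is (#blocks of size ≥ k) − (#blocks of size ≥ k + 1), so the partition is: 1 block(s) of size 1, 1 block(s) of size 2.
In nonincreasing order the block sizes are [2, 1].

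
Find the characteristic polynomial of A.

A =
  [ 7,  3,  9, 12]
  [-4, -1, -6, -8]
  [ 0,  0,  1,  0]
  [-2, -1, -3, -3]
x^4 - 4*x^3 + 6*x^2 - 4*x + 1

Expanding det(x·I − A) (e.g. by cofactor expansion or by noting that A is similar to its Jordan form J, which has the same characteristic polynomial as A) gives
  χ_A(x) = x^4 - 4*x^3 + 6*x^2 - 4*x + 1
which factors as (x - 1)^4. The eigenvalues (with algebraic multiplicities) are λ = 1 with multiplicity 4.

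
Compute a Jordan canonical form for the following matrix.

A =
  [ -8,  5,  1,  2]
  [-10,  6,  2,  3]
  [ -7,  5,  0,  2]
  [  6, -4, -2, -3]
J_1(-2) ⊕ J_2(-1) ⊕ J_1(-1)

The characteristic polynomial is
  det(x·I − A) = x^4 + 5*x^3 + 9*x^2 + 7*x + 2 = (x + 1)^3*(x + 2)

Eigenvalues and multiplicities (the geometric multiplicity of λ is n − rank(A − λI), which equals the number of Jordan blocks for λ):
  λ = -2: algebraic multiplicity = 1, geometric multiplicity = 1
  λ = -1: algebraic multiplicity = 3, geometric multiplicity = 2

Determining the block sizes for each eigenvalue:
  λ = -2: one block (gm = 1), so the single block has size am = 1 → block sizes [1]
  λ = -1: 2 blocks summing to 3 forces exactly one block of size 2 and the rest size 1 → block sizes [2, 1]

Assembling the blocks gives a Jordan form
J =
  [-2,  0,  0,  0]
  [ 0, -1,  1,  0]
  [ 0,  0, -1,  0]
  [ 0,  0,  0, -1]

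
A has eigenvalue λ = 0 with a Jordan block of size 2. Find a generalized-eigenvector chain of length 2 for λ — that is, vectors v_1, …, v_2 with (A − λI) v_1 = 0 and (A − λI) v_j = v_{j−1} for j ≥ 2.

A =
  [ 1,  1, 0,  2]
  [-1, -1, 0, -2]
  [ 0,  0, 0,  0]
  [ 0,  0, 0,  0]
A Jordan chain for λ = 0 of length 2:
v_1 = (1, -1, 0, 0)ᵀ
v_2 = (1, 0, 0, 0)ᵀ

Let N = A − (0)·I. We want v_2 with N^2 v_2 = 0 but N^1 v_2 ≠ 0; then v_{j-1} := N · v_j for j = 2, …, 2.

Pick v_2 = (1, 0, 0, 0)ᵀ.
Then v_1 = N · v_2 = (1, -1, 0, 0)ᵀ.

Sanity check: (A − (0)·I) v_1 = (0, 0, 0, 0)ᵀ = 0. ✓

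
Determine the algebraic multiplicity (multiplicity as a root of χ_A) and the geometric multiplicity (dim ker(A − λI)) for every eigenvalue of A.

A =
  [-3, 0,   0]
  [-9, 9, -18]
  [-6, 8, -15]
λ = -3: alg = 3, geom = 2

Step 1 — factor the characteristic polynomial to read off the algebraic multiplicities:
  χ_A(x) = (x + 3)^3

Step 2 — compute geometric multiplicities via the rank-nullity identity g(λ) = n − rank(A − λI):
  rank(A − (-3)·I) = 1, so dim ker(A − (-3)·I) = n − 1 = 2

Summary:
  λ = -3: algebraic multiplicity = 3, geometric multiplicity = 2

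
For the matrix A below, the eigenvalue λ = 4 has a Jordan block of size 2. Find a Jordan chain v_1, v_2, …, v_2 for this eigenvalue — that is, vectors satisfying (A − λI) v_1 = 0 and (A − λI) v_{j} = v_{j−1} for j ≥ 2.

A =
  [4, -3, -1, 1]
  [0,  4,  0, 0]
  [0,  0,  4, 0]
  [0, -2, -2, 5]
A Jordan chain for λ = 4 of length 2:
v_1 = (-2, 0, 0, 0)ᵀ
v_2 = (0, 1, -1, 0)ᵀ

Let N = A − (4)·I. We want v_2 with N^2 v_2 = 0 but N^1 v_2 ≠ 0; then v_{j-1} := N · v_j for j = 2, …, 2.

Pick v_2 = (0, 1, -1, 0)ᵀ.
Then v_1 = N · v_2 = (-2, 0, 0, 0)ᵀ.

Sanity check: (A − (4)·I) v_1 = (0, 0, 0, 0)ᵀ = 0. ✓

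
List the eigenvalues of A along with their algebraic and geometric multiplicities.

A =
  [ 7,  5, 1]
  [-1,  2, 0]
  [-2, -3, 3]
λ = 4: alg = 3, geom = 1

Step 1 — factor the characteristic polynomial to read off the algebraic multiplicities:
  χ_A(x) = (x - 4)^3

Step 2 — compute geometric multiplicities via the rank-nullity identity g(λ) = n − rank(A − λI):
  rank(A − (4)·I) = 2, so dim ker(A − (4)·I) = n − 2 = 1

Summary:
  λ = 4: algebraic multiplicity = 3, geometric multiplicity = 1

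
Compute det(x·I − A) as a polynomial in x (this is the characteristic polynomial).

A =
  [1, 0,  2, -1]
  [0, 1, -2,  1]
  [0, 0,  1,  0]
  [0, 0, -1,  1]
x^4 - 4*x^3 + 6*x^2 - 4*x + 1

Expanding det(x·I − A) (e.g. by cofactor expansion or by noting that A is similar to its Jordan form J, which has the same characteristic polynomial as A) gives
  χ_A(x) = x^4 - 4*x^3 + 6*x^2 - 4*x + 1
which factors as (x - 1)^4. The eigenvalues (with algebraic multiplicities) are λ = 1 with multiplicity 4.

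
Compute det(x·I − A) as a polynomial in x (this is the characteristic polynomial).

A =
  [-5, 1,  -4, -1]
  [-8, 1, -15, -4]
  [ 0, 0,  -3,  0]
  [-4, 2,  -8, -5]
x^4 + 12*x^3 + 54*x^2 + 108*x + 81

Expanding det(x·I − A) (e.g. by cofactor expansion or by noting that A is similar to its Jordan form J, which has the same characteristic polynomial as A) gives
  χ_A(x) = x^4 + 12*x^3 + 54*x^2 + 108*x + 81
which factors as (x + 3)^4. The eigenvalues (with algebraic multiplicities) are λ = -3 with multiplicity 4.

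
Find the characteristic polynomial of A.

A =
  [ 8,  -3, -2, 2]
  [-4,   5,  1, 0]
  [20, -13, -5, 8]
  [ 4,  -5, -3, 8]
x^4 - 16*x^3 + 96*x^2 - 256*x + 256

Expanding det(x·I − A) (e.g. by cofactor expansion or by noting that A is similar to its Jordan form J, which has the same characteristic polynomial as A) gives
  χ_A(x) = x^4 - 16*x^3 + 96*x^2 - 256*x + 256
which factors as (x - 4)^4. The eigenvalues (with algebraic multiplicities) are λ = 4 with multiplicity 4.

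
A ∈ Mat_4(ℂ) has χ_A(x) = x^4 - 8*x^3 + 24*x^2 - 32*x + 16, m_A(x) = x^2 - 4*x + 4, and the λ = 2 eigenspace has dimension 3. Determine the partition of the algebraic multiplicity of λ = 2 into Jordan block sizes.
Block sizes for λ = 2: [2, 1, 1]

Step 1 — from the characteristic polynomial, algebraic multiplicity of λ = 2 is 4. From dim ker(A − (2)·I) = 3, there are exactly 3 Jordan blocks for λ = 2.
Step 2 — from the minimal polynomial, the factor (x − 2)^2 tells us the largest block for λ = 2 has size 2.
Step 3 — with total size 4, 3 blocks, and largest block 2, the block sizes (in nonincreasing order) are [2, 1, 1].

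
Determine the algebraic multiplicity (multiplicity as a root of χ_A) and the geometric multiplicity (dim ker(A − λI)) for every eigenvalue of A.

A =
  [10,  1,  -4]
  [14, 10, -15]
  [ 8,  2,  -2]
λ = 6: alg = 3, geom = 1

Step 1 — factor the characteristic polynomial to read off the algebraic multiplicities:
  χ_A(x) = (x - 6)^3

Step 2 — compute geometric multiplicities via the rank-nullity identity g(λ) = n − rank(A − λI):
  rank(A − (6)·I) = 2, so dim ker(A − (6)·I) = n − 2 = 1

Summary:
  λ = 6: algebraic multiplicity = 3, geometric multiplicity = 1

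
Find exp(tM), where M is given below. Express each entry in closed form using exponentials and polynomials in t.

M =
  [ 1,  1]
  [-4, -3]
e^{tM} =
  [2*t*exp(-t) + exp(-t), t*exp(-t)]
  [-4*t*exp(-t), -2*t*exp(-t) + exp(-t)]

Strategy: write M = P · J · P⁻¹ where J is a Jordan canonical form, so e^{tM} = P · e^{tJ} · P⁻¹, and e^{tJ} can be computed block-by-block.

M has Jordan form
J =
  [-1,  1]
  [ 0, -1]
(up to reordering of blocks).

Per-block formulas:
  For a 2×2 Jordan block J_2(-1): exp(t · J_2(-1)) = e^(-1t)·(I + t·N), where N is the 2×2 nilpotent shift.

After assembling e^{tJ} and conjugating by P, we get:

e^{tM} =
  [2*t*exp(-t) + exp(-t), t*exp(-t)]
  [-4*t*exp(-t), -2*t*exp(-t) + exp(-t)]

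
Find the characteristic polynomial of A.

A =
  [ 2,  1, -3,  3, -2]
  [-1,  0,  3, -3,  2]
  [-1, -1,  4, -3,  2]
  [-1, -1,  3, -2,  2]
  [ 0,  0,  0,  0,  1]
x^5 - 5*x^4 + 10*x^3 - 10*x^2 + 5*x - 1

Expanding det(x·I − A) (e.g. by cofactor expansion or by noting that A is similar to its Jordan form J, which has the same characteristic polynomial as A) gives
  χ_A(x) = x^5 - 5*x^4 + 10*x^3 - 10*x^2 + 5*x - 1
which factors as (x - 1)^5. The eigenvalues (with algebraic multiplicities) are λ = 1 with multiplicity 5.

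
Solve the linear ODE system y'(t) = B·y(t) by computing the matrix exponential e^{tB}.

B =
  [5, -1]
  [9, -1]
e^{tB} =
  [3*t*exp(2*t) + exp(2*t), -t*exp(2*t)]
  [9*t*exp(2*t), -3*t*exp(2*t) + exp(2*t)]

Strategy: write B = P · J · P⁻¹ where J is a Jordan canonical form, so e^{tB} = P · e^{tJ} · P⁻¹, and e^{tJ} can be computed block-by-block.

B has Jordan form
J =
  [2, 1]
  [0, 2]
(up to reordering of blocks).

Per-block formulas:
  For a 2×2 Jordan block J_2(2): exp(t · J_2(2)) = e^(2t)·(I + t·N), where N is the 2×2 nilpotent shift.

After assembling e^{tJ} and conjugating by P, we get:

e^{tB} =
  [3*t*exp(2*t) + exp(2*t), -t*exp(2*t)]
  [9*t*exp(2*t), -3*t*exp(2*t) + exp(2*t)]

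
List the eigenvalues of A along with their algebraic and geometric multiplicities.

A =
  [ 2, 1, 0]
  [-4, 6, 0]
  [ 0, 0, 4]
λ = 4: alg = 3, geom = 2

Step 1 — factor the characteristic polynomial to read off the algebraic multiplicities:
  χ_A(x) = (x - 4)^3

Step 2 — compute geometric multiplicities via the rank-nullity identity g(λ) = n − rank(A − λI):
  rank(A − (4)·I) = 1, so dim ker(A − (4)·I) = n − 1 = 2

Summary:
  λ = 4: algebraic multiplicity = 3, geometric multiplicity = 2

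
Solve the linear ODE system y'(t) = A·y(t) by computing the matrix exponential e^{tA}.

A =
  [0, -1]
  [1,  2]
e^{tA} =
  [-t*exp(t) + exp(t), -t*exp(t)]
  [t*exp(t), t*exp(t) + exp(t)]

Strategy: write A = P · J · P⁻¹ where J is a Jordan canonical form, so e^{tA} = P · e^{tJ} · P⁻¹, and e^{tJ} can be computed block-by-block.

A has Jordan form
J =
  [1, 1]
  [0, 1]
(up to reordering of blocks).

Per-block formulas:
  For a 2×2 Jordan block J_2(1): exp(t · J_2(1)) = e^(1t)·(I + t·N), where N is the 2×2 nilpotent shift.

After assembling e^{tJ} and conjugating by P, we get:

e^{tA} =
  [-t*exp(t) + exp(t), -t*exp(t)]
  [t*exp(t), t*exp(t) + exp(t)]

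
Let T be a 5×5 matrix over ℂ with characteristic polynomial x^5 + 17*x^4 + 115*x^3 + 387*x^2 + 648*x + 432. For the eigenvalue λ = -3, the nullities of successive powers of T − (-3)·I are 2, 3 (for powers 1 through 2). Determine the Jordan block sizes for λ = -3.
Block sizes for λ = -3: [2, 1]

From the dimensions of kernels of powers, the number of Jordan blocks of size at least j is d_j − d_{j−1} where d_j = dim ker(N^j) (with d_0 = 0). Computing the differences gives [2, 1].
The number of blocks of size exactly k is (#blocks of size ≥ k) − (#blocks of size ≥ k + 1), so the partition is: 1 block(s) of size 1, 1 block(s) of size 2.
In nonincreasing order the block sizes are [2, 1].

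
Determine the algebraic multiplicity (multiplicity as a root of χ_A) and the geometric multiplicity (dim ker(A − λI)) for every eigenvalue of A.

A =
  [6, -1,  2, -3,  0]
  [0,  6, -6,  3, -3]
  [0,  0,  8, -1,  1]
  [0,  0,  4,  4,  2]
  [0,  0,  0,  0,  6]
λ = 6: alg = 5, geom = 3

Step 1 — factor the characteristic polynomial to read off the algebraic multiplicities:
  χ_A(x) = (x - 6)^5

Step 2 — compute geometric multiplicities via the rank-nullity identity g(λ) = n − rank(A − λI):
  rank(A − (6)·I) = 2, so dim ker(A − (6)·I) = n − 2 = 3

Summary:
  λ = 6: algebraic multiplicity = 5, geometric multiplicity = 3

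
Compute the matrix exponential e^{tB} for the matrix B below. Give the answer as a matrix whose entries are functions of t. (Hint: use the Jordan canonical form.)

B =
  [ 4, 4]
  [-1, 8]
e^{tB} =
  [-2*t*exp(6*t) + exp(6*t), 4*t*exp(6*t)]
  [-t*exp(6*t), 2*t*exp(6*t) + exp(6*t)]

Strategy: write B = P · J · P⁻¹ where J is a Jordan canonical form, so e^{tB} = P · e^{tJ} · P⁻¹, and e^{tJ} can be computed block-by-block.

B has Jordan form
J =
  [6, 1]
  [0, 6]
(up to reordering of blocks).

Per-block formulas:
  For a 2×2 Jordan block J_2(6): exp(t · J_2(6)) = e^(6t)·(I + t·N), where N is the 2×2 nilpotent shift.

After assembling e^{tJ} and conjugating by P, we get:

e^{tB} =
  [-2*t*exp(6*t) + exp(6*t), 4*t*exp(6*t)]
  [-t*exp(6*t), 2*t*exp(6*t) + exp(6*t)]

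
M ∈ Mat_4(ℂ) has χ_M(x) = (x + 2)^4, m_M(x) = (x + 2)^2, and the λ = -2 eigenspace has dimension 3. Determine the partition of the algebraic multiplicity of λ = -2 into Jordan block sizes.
Block sizes for λ = -2: [2, 1, 1]

Step 1 — from the characteristic polynomial, algebraic multiplicity of λ = -2 is 4. From dim ker(M − (-2)·I) = 3, there are exactly 3 Jordan blocks for λ = -2.
Step 2 — from the minimal polynomial, the factor (x + 2)^2 tells us the largest block for λ = -2 has size 2.
Step 3 — with total size 4, 3 blocks, and largest block 2, the block sizes (in nonincreasing order) are [2, 1, 1].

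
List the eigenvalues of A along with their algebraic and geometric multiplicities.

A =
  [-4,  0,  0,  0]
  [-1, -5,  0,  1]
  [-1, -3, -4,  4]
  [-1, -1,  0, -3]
λ = -4: alg = 4, geom = 2

Step 1 — factor the characteristic polynomial to read off the algebraic multiplicities:
  χ_A(x) = (x + 4)^4

Step 2 — compute geometric multiplicities via the rank-nullity identity g(λ) = n − rank(A − λI):
  rank(A − (-4)·I) = 2, so dim ker(A − (-4)·I) = n − 2 = 2

Summary:
  λ = -4: algebraic multiplicity = 4, geometric multiplicity = 2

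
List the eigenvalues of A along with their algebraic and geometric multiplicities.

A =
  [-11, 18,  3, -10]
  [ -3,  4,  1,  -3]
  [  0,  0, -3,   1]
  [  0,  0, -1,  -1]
λ = -5: alg = 1, geom = 1; λ = -2: alg = 3, geom = 1

Step 1 — factor the characteristic polynomial to read off the algebraic multiplicities:
  χ_A(x) = (x + 2)^3*(x + 5)

Step 2 — compute geometric multiplicities via the rank-nullity identity g(λ) = n − rank(A − λI):
  rank(A − (-5)·I) = 3, so dim ker(A − (-5)·I) = n − 3 = 1
  rank(A − (-2)·I) = 3, so dim ker(A − (-2)·I) = n − 3 = 1

Summary:
  λ = -5: algebraic multiplicity = 1, geometric multiplicity = 1
  λ = -2: algebraic multiplicity = 3, geometric multiplicity = 1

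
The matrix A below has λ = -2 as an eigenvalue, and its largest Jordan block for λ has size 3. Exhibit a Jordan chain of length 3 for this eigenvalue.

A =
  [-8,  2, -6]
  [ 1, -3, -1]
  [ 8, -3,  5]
A Jordan chain for λ = -2 of length 3:
v_1 = (-10, -15, 5)ᵀ
v_2 = (-6, 1, 8)ᵀ
v_3 = (1, 0, 0)ᵀ

Let N = A − (-2)·I. We want v_3 with N^3 v_3 = 0 but N^2 v_3 ≠ 0; then v_{j-1} := N · v_j for j = 3, …, 2.

Pick v_3 = (1, 0, 0)ᵀ.
Then v_2 = N · v_3 = (-6, 1, 8)ᵀ.
Then v_1 = N · v_2 = (-10, -15, 5)ᵀ.

Sanity check: (A − (-2)·I) v_1 = (0, 0, 0)ᵀ = 0. ✓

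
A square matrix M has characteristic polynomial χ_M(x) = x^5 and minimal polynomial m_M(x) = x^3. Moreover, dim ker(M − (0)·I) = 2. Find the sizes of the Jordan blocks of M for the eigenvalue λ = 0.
Block sizes for λ = 0: [3, 2]

Step 1 — from the characteristic polynomial, algebraic multiplicity of λ = 0 is 5. From dim ker(M − (0)·I) = 2, there are exactly 2 Jordan blocks for λ = 0.
Step 2 — from the minimal polynomial, the factor (x − 0)^3 tells us the largest block for λ = 0 has size 3.
Step 3 — with total size 5, 2 blocks, and largest block 3, the block sizes (in nonincreasing order) are [3, 2].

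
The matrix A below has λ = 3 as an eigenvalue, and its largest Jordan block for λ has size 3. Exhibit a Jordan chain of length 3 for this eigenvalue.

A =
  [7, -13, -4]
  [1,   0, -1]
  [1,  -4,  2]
A Jordan chain for λ = 3 of length 3:
v_1 = (-1, 0, -1)ᵀ
v_2 = (4, 1, 1)ᵀ
v_3 = (1, 0, 0)ᵀ

Let N = A − (3)·I. We want v_3 with N^3 v_3 = 0 but N^2 v_3 ≠ 0; then v_{j-1} := N · v_j for j = 3, …, 2.

Pick v_3 = (1, 0, 0)ᵀ.
Then v_2 = N · v_3 = (4, 1, 1)ᵀ.
Then v_1 = N · v_2 = (-1, 0, -1)ᵀ.

Sanity check: (A − (3)·I) v_1 = (0, 0, 0)ᵀ = 0. ✓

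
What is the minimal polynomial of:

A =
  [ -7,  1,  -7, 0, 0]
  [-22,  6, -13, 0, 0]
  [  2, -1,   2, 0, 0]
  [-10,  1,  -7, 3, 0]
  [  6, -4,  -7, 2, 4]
x^4 - 5*x^3 - 17*x^2 + 129*x - 180

The characteristic polynomial is χ_A(x) = (x - 4)*(x - 3)^3*(x + 5), so the eigenvalues are known. The minimal polynomial is
  m_A(x) = Π_λ (x − λ)^{k_λ}
where k_λ is the size of the *largest* Jordan block for λ (equivalently, the smallest k with (A − λI)^k v = 0 for every generalised eigenvector v of λ).

  λ = -5: largest Jordan block has size 1, contributing (x + 5)
  λ = 3: largest Jordan block has size 2, contributing (x − 3)^2
  λ = 4: largest Jordan block has size 1, contributing (x − 4)

So m_A(x) = (x - 4)*(x - 3)^2*(x + 5) = x^4 - 5*x^3 - 17*x^2 + 129*x - 180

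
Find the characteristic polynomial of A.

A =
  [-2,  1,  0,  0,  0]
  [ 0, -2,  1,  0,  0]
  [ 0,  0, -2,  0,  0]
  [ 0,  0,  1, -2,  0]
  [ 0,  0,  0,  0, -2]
x^5 + 10*x^4 + 40*x^3 + 80*x^2 + 80*x + 32

Expanding det(x·I − A) (e.g. by cofactor expansion or by noting that A is similar to its Jordan form J, which has the same characteristic polynomial as A) gives
  χ_A(x) = x^5 + 10*x^4 + 40*x^3 + 80*x^2 + 80*x + 32
which factors as (x + 2)^5. The eigenvalues (with algebraic multiplicities) are λ = -2 with multiplicity 5.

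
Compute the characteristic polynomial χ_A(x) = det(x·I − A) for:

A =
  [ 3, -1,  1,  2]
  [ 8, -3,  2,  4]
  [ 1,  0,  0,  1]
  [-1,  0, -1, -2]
x^4 + 2*x^3 + x^2

Expanding det(x·I − A) (e.g. by cofactor expansion or by noting that A is similar to its Jordan form J, which has the same characteristic polynomial as A) gives
  χ_A(x) = x^4 + 2*x^3 + x^2
which factors as x^2*(x + 1)^2. The eigenvalues (with algebraic multiplicities) are λ = -1 with multiplicity 2, λ = 0 with multiplicity 2.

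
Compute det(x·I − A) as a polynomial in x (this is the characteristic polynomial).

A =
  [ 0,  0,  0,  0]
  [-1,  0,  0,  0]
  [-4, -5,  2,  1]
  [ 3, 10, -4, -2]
x^4

Expanding det(x·I − A) (e.g. by cofactor expansion or by noting that A is similar to its Jordan form J, which has the same characteristic polynomial as A) gives
  χ_A(x) = x^4
which factors as x^4. The eigenvalues (with algebraic multiplicities) are λ = 0 with multiplicity 4.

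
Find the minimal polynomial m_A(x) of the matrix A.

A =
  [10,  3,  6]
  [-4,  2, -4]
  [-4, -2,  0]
x^2 - 8*x + 16

The characteristic polynomial is χ_A(x) = (x - 4)^3, so the eigenvalues are known. The minimal polynomial is
  m_A(x) = Π_λ (x − λ)^{k_λ}
where k_λ is the size of the *largest* Jordan block for λ (equivalently, the smallest k with (A − λI)^k v = 0 for every generalised eigenvector v of λ).

  λ = 4: largest Jordan block has size 2, contributing (x − 4)^2

So m_A(x) = (x - 4)^2 = x^2 - 8*x + 16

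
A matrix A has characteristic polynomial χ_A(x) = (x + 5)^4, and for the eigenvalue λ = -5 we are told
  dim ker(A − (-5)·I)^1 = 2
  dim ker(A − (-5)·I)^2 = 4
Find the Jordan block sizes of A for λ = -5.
Block sizes for λ = -5: [2, 2]

From the dimensions of kernels of powers, the number of Jordan blocks of size at least j is d_j − d_{j−1} where d_j = dim ker(N^j) (with d_0 = 0). Computing the differences gives [2, 2].
The number of blocks of size exactly k is (#blocks of size ≥ k) − (#blocks of size ≥ k + 1), so the partition is: 2 block(s) of size 2.
In nonincreasing order the block sizes are [2, 2].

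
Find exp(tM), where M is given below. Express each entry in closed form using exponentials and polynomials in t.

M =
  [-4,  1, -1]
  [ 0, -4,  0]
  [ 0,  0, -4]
e^{tM} =
  [exp(-4*t), t*exp(-4*t), -t*exp(-4*t)]
  [0, exp(-4*t), 0]
  [0, 0, exp(-4*t)]

Strategy: write M = P · J · P⁻¹ where J is a Jordan canonical form, so e^{tM} = P · e^{tJ} · P⁻¹, and e^{tJ} can be computed block-by-block.

M has Jordan form
J =
  [-4,  1,  0]
  [ 0, -4,  0]
  [ 0,  0, -4]
(up to reordering of blocks).

Per-block formulas:
  For a 2×2 Jordan block J_2(-4): exp(t · J_2(-4)) = e^(-4t)·(I + t·N), where N is the 2×2 nilpotent shift.
  For a 1×1 block at λ = -4: exp(t · [-4]) = [e^(-4t)].

After assembling e^{tJ} and conjugating by P, we get:

e^{tM} =
  [exp(-4*t), t*exp(-4*t), -t*exp(-4*t)]
  [0, exp(-4*t), 0]
  [0, 0, exp(-4*t)]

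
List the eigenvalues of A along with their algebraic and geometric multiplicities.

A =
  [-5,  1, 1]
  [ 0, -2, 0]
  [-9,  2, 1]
λ = -2: alg = 3, geom = 1

Step 1 — factor the characteristic polynomial to read off the algebraic multiplicities:
  χ_A(x) = (x + 2)^3

Step 2 — compute geometric multiplicities via the rank-nullity identity g(λ) = n − rank(A − λI):
  rank(A − (-2)·I) = 2, so dim ker(A − (-2)·I) = n − 2 = 1

Summary:
  λ = -2: algebraic multiplicity = 3, geometric multiplicity = 1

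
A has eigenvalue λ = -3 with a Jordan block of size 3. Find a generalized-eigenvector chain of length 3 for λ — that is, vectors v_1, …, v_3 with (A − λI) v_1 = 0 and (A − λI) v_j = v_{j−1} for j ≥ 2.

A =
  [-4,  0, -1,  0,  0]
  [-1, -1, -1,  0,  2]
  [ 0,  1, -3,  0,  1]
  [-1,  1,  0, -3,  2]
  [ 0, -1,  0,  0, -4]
A Jordan chain for λ = -3 of length 3:
v_1 = (1, -1, -1, 0, 1)ᵀ
v_2 = (-1, -1, 0, -1, 0)ᵀ
v_3 = (1, 0, 0, 0, 0)ᵀ

Let N = A − (-3)·I. We want v_3 with N^3 v_3 = 0 but N^2 v_3 ≠ 0; then v_{j-1} := N · v_j for j = 3, …, 2.

Pick v_3 = (1, 0, 0, 0, 0)ᵀ.
Then v_2 = N · v_3 = (-1, -1, 0, -1, 0)ᵀ.
Then v_1 = N · v_2 = (1, -1, -1, 0, 1)ᵀ.

Sanity check: (A − (-3)·I) v_1 = (0, 0, 0, 0, 0)ᵀ = 0. ✓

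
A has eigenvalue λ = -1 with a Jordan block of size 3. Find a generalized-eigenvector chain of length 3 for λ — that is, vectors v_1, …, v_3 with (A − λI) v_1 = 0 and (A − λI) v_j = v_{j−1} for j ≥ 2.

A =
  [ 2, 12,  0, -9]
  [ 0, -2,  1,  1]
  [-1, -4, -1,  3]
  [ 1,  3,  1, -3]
A Jordan chain for λ = -1 of length 3:
v_1 = (-3, 0, 1, -1)ᵀ
v_2 = (12, -1, -4, 3)ᵀ
v_3 = (0, 1, 0, 0)ᵀ

Let N = A − (-1)·I. We want v_3 with N^3 v_3 = 0 but N^2 v_3 ≠ 0; then v_{j-1} := N · v_j for j = 3, …, 2.

Pick v_3 = (0, 1, 0, 0)ᵀ.
Then v_2 = N · v_3 = (12, -1, -4, 3)ᵀ.
Then v_1 = N · v_2 = (-3, 0, 1, -1)ᵀ.

Sanity check: (A − (-1)·I) v_1 = (0, 0, 0, 0)ᵀ = 0. ✓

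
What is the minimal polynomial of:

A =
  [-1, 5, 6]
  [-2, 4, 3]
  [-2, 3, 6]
x^3 - 9*x^2 + 27*x - 27

The characteristic polynomial is χ_A(x) = (x - 3)^3, so the eigenvalues are known. The minimal polynomial is
  m_A(x) = Π_λ (x − λ)^{k_λ}
where k_λ is the size of the *largest* Jordan block for λ (equivalently, the smallest k with (A − λI)^k v = 0 for every generalised eigenvector v of λ).

  λ = 3: largest Jordan block has size 3, contributing (x − 3)^3

So m_A(x) = (x - 3)^3 = x^3 - 9*x^2 + 27*x - 27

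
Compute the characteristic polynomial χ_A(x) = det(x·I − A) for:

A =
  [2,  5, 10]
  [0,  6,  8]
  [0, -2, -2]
x^3 - 6*x^2 + 12*x - 8

Expanding det(x·I − A) (e.g. by cofactor expansion or by noting that A is similar to its Jordan form J, which has the same characteristic polynomial as A) gives
  χ_A(x) = x^3 - 6*x^2 + 12*x - 8
which factors as (x - 2)^3. The eigenvalues (with algebraic multiplicities) are λ = 2 with multiplicity 3.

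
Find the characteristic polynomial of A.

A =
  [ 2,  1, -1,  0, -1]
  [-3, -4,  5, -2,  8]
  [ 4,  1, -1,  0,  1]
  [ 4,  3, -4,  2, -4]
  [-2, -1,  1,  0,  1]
x^5

Expanding det(x·I − A) (e.g. by cofactor expansion or by noting that A is similar to its Jordan form J, which has the same characteristic polynomial as A) gives
  χ_A(x) = x^5
which factors as x^5. The eigenvalues (with algebraic multiplicities) are λ = 0 with multiplicity 5.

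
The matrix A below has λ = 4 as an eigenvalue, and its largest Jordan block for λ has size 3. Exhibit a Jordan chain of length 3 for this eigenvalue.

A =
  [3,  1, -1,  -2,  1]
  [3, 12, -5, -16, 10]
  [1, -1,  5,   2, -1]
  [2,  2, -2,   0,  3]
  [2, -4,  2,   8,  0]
A Jordan chain for λ = 4 of length 3:
v_1 = (1, 4, -1, 0, -4)ᵀ
v_2 = (-1, 3, 1, 2, 2)ᵀ
v_3 = (1, 0, 0, 0, 0)ᵀ

Let N = A − (4)·I. We want v_3 with N^3 v_3 = 0 but N^2 v_3 ≠ 0; then v_{j-1} := N · v_j for j = 3, …, 2.

Pick v_3 = (1, 0, 0, 0, 0)ᵀ.
Then v_2 = N · v_3 = (-1, 3, 1, 2, 2)ᵀ.
Then v_1 = N · v_2 = (1, 4, -1, 0, -4)ᵀ.

Sanity check: (A − (4)·I) v_1 = (0, 0, 0, 0, 0)ᵀ = 0. ✓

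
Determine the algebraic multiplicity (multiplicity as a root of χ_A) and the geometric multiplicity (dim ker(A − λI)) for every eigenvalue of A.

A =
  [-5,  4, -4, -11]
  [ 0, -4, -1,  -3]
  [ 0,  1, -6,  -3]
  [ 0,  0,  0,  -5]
λ = -5: alg = 4, geom = 2

Step 1 — factor the characteristic polynomial to read off the algebraic multiplicities:
  χ_A(x) = (x + 5)^4

Step 2 — compute geometric multiplicities via the rank-nullity identity g(λ) = n − rank(A − λI):
  rank(A − (-5)·I) = 2, so dim ker(A − (-5)·I) = n − 2 = 2

Summary:
  λ = -5: algebraic multiplicity = 4, geometric multiplicity = 2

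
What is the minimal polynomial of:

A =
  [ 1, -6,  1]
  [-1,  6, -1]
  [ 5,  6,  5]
x^3 - 12*x^2 + 36*x

The characteristic polynomial is χ_A(x) = x*(x - 6)^2, so the eigenvalues are known. The minimal polynomial is
  m_A(x) = Π_λ (x − λ)^{k_λ}
where k_λ is the size of the *largest* Jordan block for λ (equivalently, the smallest k with (A − λI)^k v = 0 for every generalised eigenvector v of λ).

  λ = 0: largest Jordan block has size 1, contributing (x − 0)
  λ = 6: largest Jordan block has size 2, contributing (x − 6)^2

So m_A(x) = x*(x - 6)^2 = x^3 - 12*x^2 + 36*x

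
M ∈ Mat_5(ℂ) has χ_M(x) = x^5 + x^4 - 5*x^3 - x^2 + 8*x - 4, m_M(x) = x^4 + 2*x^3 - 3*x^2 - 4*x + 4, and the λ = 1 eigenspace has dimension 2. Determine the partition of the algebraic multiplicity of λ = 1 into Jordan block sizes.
Block sizes for λ = 1: [2, 1]

Step 1 — from the characteristic polynomial, algebraic multiplicity of λ = 1 is 3. From dim ker(M − (1)·I) = 2, there are exactly 2 Jordan blocks for λ = 1.
Step 2 — from the minimal polynomial, the factor (x − 1)^2 tells us the largest block for λ = 1 has size 2.
Step 3 — with total size 3, 2 blocks, and largest block 2, the block sizes (in nonincreasing order) are [2, 1].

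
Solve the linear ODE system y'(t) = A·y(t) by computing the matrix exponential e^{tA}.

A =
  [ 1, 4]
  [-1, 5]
e^{tA} =
  [-2*t*exp(3*t) + exp(3*t), 4*t*exp(3*t)]
  [-t*exp(3*t), 2*t*exp(3*t) + exp(3*t)]

Strategy: write A = P · J · P⁻¹ where J is a Jordan canonical form, so e^{tA} = P · e^{tJ} · P⁻¹, and e^{tJ} can be computed block-by-block.

A has Jordan form
J =
  [3, 1]
  [0, 3]
(up to reordering of blocks).

Per-block formulas:
  For a 2×2 Jordan block J_2(3): exp(t · J_2(3)) = e^(3t)·(I + t·N), where N is the 2×2 nilpotent shift.

After assembling e^{tJ} and conjugating by P, we get:

e^{tA} =
  [-2*t*exp(3*t) + exp(3*t), 4*t*exp(3*t)]
  [-t*exp(3*t), 2*t*exp(3*t) + exp(3*t)]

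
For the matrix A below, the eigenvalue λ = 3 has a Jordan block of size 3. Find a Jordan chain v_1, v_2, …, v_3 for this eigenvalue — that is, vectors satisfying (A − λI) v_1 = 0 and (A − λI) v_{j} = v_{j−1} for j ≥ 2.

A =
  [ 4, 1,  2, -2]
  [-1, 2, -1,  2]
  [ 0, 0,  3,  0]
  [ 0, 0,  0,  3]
A Jordan chain for λ = 3 of length 3:
v_1 = (1, -1, 0, 0)ᵀ
v_2 = (2, -1, 0, 0)ᵀ
v_3 = (0, 0, 1, 0)ᵀ

Let N = A − (3)·I. We want v_3 with N^3 v_3 = 0 but N^2 v_3 ≠ 0; then v_{j-1} := N · v_j for j = 3, …, 2.

Pick v_3 = (0, 0, 1, 0)ᵀ.
Then v_2 = N · v_3 = (2, -1, 0, 0)ᵀ.
Then v_1 = N · v_2 = (1, -1, 0, 0)ᵀ.

Sanity check: (A − (3)·I) v_1 = (0, 0, 0, 0)ᵀ = 0. ✓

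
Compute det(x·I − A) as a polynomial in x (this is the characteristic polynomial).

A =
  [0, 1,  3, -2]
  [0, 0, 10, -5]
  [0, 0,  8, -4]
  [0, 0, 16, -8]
x^4

Expanding det(x·I − A) (e.g. by cofactor expansion or by noting that A is similar to its Jordan form J, which has the same characteristic polynomial as A) gives
  χ_A(x) = x^4
which factors as x^4. The eigenvalues (with algebraic multiplicities) are λ = 0 with multiplicity 4.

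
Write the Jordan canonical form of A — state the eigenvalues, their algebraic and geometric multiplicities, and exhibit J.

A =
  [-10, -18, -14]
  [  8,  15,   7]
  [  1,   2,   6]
J_1(-1) ⊕ J_2(6)

The characteristic polynomial is
  det(x·I − A) = x^3 - 11*x^2 + 24*x + 36 = (x - 6)^2*(x + 1)

Eigenvalues and multiplicities (the geometric multiplicity of λ is n − rank(A − λI), which equals the number of Jordan blocks for λ):
  λ = -1: algebraic multiplicity = 1, geometric multiplicity = 1
  λ = 6: algebraic multiplicity = 2, geometric multiplicity = 1

Determining the block sizes for each eigenvalue:
  λ = -1: one block (gm = 1), so the single block has size am = 1 → block sizes [1]
  λ = 6: one block (gm = 1), so the single block has size am = 2 → block sizes [2]

Assembling the blocks gives a Jordan form
J =
  [-1, 0, 0]
  [ 0, 6, 1]
  [ 0, 0, 6]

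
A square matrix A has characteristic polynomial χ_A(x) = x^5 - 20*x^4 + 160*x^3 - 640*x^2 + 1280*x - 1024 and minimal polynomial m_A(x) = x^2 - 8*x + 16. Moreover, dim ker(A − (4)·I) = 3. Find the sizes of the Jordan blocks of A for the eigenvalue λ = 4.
Block sizes for λ = 4: [2, 2, 1]

Step 1 — from the characteristic polynomial, algebraic multiplicity of λ = 4 is 5. From dim ker(A − (4)·I) = 3, there are exactly 3 Jordan blocks for λ = 4.
Step 2 — from the minimal polynomial, the factor (x − 4)^2 tells us the largest block for λ = 4 has size 2.
Step 3 — with total size 5, 3 blocks, and largest block 2, the block sizes (in nonincreasing order) are [2, 2, 1].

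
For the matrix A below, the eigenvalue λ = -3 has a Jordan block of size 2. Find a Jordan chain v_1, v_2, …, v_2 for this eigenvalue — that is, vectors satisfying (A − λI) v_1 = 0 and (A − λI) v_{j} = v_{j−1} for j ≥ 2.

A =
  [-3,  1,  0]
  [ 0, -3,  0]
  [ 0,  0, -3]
A Jordan chain for λ = -3 of length 2:
v_1 = (1, 0, 0)ᵀ
v_2 = (0, 1, 0)ᵀ

Let N = A − (-3)·I. We want v_2 with N^2 v_2 = 0 but N^1 v_2 ≠ 0; then v_{j-1} := N · v_j for j = 2, …, 2.

Pick v_2 = (0, 1, 0)ᵀ.
Then v_1 = N · v_2 = (1, 0, 0)ᵀ.

Sanity check: (A − (-3)·I) v_1 = (0, 0, 0)ᵀ = 0. ✓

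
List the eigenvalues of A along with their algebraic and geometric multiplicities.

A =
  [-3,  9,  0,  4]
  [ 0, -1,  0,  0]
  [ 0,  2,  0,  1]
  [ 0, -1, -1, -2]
λ = -3: alg = 1, geom = 1; λ = -1: alg = 3, geom = 1

Step 1 — factor the characteristic polynomial to read off the algebraic multiplicities:
  χ_A(x) = (x + 1)^3*(x + 3)

Step 2 — compute geometric multiplicities via the rank-nullity identity g(λ) = n − rank(A − λI):
  rank(A − (-3)·I) = 3, so dim ker(A − (-3)·I) = n − 3 = 1
  rank(A − (-1)·I) = 3, so dim ker(A − (-1)·I) = n − 3 = 1

Summary:
  λ = -3: algebraic multiplicity = 1, geometric multiplicity = 1
  λ = -1: algebraic multiplicity = 3, geometric multiplicity = 1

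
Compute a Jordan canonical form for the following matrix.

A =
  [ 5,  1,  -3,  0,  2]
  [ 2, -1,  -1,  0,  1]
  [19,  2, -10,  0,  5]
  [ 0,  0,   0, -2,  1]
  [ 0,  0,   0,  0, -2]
J_3(-2) ⊕ J_2(-2)

The characteristic polynomial is
  det(x·I − A) = x^5 + 10*x^4 + 40*x^3 + 80*x^2 + 80*x + 32 = (x + 2)^5

Eigenvalues and multiplicities (the geometric multiplicity of λ is n − rank(A − λI), which equals the number of Jordan blocks for λ):
  λ = -2: algebraic multiplicity = 5, geometric multiplicity = 2

Determining the block sizes for each eigenvalue:
  λ = -2: with am = 5 and gm = 2, the partition is not yet determined (e.g. several partitions of 5 into 2 parts exist). Let N = A − (-2)·I. Computing rank(N^1) = 3, rank(N^2) = 1, rank(N^3) = 0; the number of blocks of size ≥ j is rank(N^{j−1}) − rank(N^j), giving [2, 2, 1]. So we have 1 block(s) of size 3, 1 block(s) of size 2 → block sizes [3, 2]

Assembling the blocks gives a Jordan form
J =
  [-2,  1,  0,  0,  0]
  [ 0, -2,  1,  0,  0]
  [ 0,  0, -2,  0,  0]
  [ 0,  0,  0, -2,  1]
  [ 0,  0,  0,  0, -2]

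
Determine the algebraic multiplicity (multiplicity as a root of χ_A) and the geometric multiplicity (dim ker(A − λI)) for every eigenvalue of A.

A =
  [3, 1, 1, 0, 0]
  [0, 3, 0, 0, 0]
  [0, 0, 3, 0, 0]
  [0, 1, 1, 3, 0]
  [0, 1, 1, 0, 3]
λ = 3: alg = 5, geom = 4

Step 1 — factor the characteristic polynomial to read off the algebraic multiplicities:
  χ_A(x) = (x - 3)^5

Step 2 — compute geometric multiplicities via the rank-nullity identity g(λ) = n − rank(A − λI):
  rank(A − (3)·I) = 1, so dim ker(A − (3)·I) = n − 1 = 4

Summary:
  λ = 3: algebraic multiplicity = 5, geometric multiplicity = 4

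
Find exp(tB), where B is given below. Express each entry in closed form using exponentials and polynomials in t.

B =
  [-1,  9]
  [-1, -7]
e^{tB} =
  [3*t*exp(-4*t) + exp(-4*t), 9*t*exp(-4*t)]
  [-t*exp(-4*t), -3*t*exp(-4*t) + exp(-4*t)]

Strategy: write B = P · J · P⁻¹ where J is a Jordan canonical form, so e^{tB} = P · e^{tJ} · P⁻¹, and e^{tJ} can be computed block-by-block.

B has Jordan form
J =
  [-4,  1]
  [ 0, -4]
(up to reordering of blocks).

Per-block formulas:
  For a 2×2 Jordan block J_2(-4): exp(t · J_2(-4)) = e^(-4t)·(I + t·N), where N is the 2×2 nilpotent shift.

After assembling e^{tJ} and conjugating by P, we get:

e^{tB} =
  [3*t*exp(-4*t) + exp(-4*t), 9*t*exp(-4*t)]
  [-t*exp(-4*t), -3*t*exp(-4*t) + exp(-4*t)]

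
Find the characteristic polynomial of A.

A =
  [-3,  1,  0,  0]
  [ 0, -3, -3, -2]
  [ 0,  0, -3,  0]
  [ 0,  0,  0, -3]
x^4 + 12*x^3 + 54*x^2 + 108*x + 81

Expanding det(x·I − A) (e.g. by cofactor expansion or by noting that A is similar to its Jordan form J, which has the same characteristic polynomial as A) gives
  χ_A(x) = x^4 + 12*x^3 + 54*x^2 + 108*x + 81
which factors as (x + 3)^4. The eigenvalues (with algebraic multiplicities) are λ = -3 with multiplicity 4.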